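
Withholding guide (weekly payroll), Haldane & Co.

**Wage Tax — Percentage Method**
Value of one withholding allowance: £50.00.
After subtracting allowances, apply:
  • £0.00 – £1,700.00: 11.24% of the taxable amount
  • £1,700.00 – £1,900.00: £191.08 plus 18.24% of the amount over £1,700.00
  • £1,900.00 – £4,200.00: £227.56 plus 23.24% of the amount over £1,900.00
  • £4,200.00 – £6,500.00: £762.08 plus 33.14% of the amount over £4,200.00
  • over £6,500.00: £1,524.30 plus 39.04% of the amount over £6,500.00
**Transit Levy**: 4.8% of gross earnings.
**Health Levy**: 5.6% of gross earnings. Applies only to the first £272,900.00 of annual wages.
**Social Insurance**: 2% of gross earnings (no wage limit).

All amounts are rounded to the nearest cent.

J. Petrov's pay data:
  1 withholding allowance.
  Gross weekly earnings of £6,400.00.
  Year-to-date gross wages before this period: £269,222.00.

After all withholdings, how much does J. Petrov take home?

Wage Tax: taxable = £6,400.00 − 1×£50.00 = £6,350.00
  £762.08 + 33.14% × (£6,350.00 − £4,200.00) = £762.08 + 33.14% × £2,150.00 = £1,474.59
Transit Levy: 4.8% × £6,400.00 = £307.20
Health Levy: cap £272,900.00 − YTD £269,222.00 = £3,678.00 subject; 5.6% × £3,678.00 = £205.97
Social Insurance: 2% × £6,400.00 = £128.00
Total withheld: £1,474.59 + £307.20 + £205.97 + £128.00 = £2,115.76
Net pay: £6,400.00 − £2,115.76 = £4,284.24

£4,284.24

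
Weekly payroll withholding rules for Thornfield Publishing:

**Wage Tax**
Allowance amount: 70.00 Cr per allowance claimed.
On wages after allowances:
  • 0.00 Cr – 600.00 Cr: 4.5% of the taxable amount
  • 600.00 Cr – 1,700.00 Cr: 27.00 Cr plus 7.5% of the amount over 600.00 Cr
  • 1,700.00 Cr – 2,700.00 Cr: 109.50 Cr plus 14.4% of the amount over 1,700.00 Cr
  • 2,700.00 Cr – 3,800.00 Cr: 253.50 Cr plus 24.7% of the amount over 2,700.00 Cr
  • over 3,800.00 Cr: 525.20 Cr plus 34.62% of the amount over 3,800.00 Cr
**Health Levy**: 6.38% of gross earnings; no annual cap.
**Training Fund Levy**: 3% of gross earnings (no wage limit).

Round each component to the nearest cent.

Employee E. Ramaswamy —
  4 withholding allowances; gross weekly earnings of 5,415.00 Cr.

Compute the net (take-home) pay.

3,919.69 Cr

Wage Tax: taxable = 5,415.00 Cr − 4×70.00 Cr = 5,135.00 Cr
  525.20 Cr + 34.62% × (5,135.00 Cr − 3,800.00 Cr) = 525.20 Cr + 34.62% × 1,335.00 Cr = 987.38 Cr
Health Levy: 6.38% × 5,415.00 Cr = 345.48 Cr
Training Fund Levy: 3% × 5,415.00 Cr = 162.45 Cr
Total withheld: 987.38 Cr + 345.48 Cr + 162.45 Cr = 1,495.31 Cr
Net pay: 5,415.00 Cr − 1,495.31 Cr = 3,919.69 Cr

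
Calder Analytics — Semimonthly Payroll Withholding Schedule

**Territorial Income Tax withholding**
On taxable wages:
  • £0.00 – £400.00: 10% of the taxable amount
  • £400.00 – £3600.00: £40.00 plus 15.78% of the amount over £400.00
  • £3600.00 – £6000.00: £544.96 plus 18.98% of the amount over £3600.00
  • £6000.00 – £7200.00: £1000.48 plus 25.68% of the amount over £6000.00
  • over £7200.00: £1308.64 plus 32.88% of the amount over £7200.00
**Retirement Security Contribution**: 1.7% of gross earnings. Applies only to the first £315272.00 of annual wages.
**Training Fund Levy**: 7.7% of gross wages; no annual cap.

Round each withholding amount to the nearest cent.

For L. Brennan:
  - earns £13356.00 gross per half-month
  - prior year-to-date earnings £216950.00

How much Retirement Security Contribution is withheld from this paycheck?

Retirement Security Contribution: 1.7% × £13356.00 = £227.05

£227.05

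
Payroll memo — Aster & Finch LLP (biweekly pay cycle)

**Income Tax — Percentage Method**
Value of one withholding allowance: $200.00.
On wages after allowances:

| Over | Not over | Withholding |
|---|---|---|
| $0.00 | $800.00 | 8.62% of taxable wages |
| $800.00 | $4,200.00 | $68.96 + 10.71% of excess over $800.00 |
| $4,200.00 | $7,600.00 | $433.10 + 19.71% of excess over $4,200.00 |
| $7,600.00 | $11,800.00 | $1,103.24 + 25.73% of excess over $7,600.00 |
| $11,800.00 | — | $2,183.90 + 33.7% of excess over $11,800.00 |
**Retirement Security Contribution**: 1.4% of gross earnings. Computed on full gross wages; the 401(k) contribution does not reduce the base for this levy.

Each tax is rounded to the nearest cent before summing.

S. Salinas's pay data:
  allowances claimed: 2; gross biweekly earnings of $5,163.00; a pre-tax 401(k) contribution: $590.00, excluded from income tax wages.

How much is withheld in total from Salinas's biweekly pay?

Income Tax: taxable = $5,163.00 − $590.00 − 2×$200.00 = $4,173.00
  $68.96 + 10.71% × ($4,173.00 − $800.00) = $68.96 + 10.71% × $3,373.00 = $430.21
Retirement Security Contribution: 1.4% × $5,163.00 = $72.28
Total: $430.21 + $72.28 = $502.49

$502.49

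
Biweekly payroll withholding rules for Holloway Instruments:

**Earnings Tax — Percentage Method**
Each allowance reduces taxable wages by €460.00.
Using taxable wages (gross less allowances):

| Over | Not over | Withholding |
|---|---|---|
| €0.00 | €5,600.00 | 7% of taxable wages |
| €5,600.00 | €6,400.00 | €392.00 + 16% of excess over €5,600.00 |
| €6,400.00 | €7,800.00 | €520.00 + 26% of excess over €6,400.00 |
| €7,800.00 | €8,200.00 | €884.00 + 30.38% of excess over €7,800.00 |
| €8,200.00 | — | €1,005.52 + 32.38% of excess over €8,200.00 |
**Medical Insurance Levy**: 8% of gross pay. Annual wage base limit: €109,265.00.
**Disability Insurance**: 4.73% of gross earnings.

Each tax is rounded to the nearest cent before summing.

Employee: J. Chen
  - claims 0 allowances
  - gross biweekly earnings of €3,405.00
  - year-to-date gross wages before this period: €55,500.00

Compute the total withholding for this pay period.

Earnings Tax: taxable = €3,405.00
  7% × €3,405.00 = €238.35
Medical Insurance Levy: 8% × €3,405.00 = €272.40
Disability Insurance: 4.73% × €3,405.00 = €161.06
Total: €238.35 + €272.40 + €161.06 = €671.81

€671.81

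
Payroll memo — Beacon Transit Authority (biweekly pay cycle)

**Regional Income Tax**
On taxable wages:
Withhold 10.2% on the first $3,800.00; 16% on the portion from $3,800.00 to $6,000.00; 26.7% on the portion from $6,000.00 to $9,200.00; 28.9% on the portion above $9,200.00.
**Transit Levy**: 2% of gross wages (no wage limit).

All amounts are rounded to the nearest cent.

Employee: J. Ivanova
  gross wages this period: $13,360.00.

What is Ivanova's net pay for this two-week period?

Regional Income Tax: taxable = $13,360.00
  $1,594.00 + 28.9% × ($13,360.00 − $9,200.00) = $1,594.00 + 28.9% × $4,160.00 = $2,796.24
Transit Levy: 2% × $13,360.00 = $267.20
Total withheld: $2,796.24 + $267.20 = $3,063.44
Net pay: $13,360.00 − $3,063.44 = $10,296.56

$10,296.56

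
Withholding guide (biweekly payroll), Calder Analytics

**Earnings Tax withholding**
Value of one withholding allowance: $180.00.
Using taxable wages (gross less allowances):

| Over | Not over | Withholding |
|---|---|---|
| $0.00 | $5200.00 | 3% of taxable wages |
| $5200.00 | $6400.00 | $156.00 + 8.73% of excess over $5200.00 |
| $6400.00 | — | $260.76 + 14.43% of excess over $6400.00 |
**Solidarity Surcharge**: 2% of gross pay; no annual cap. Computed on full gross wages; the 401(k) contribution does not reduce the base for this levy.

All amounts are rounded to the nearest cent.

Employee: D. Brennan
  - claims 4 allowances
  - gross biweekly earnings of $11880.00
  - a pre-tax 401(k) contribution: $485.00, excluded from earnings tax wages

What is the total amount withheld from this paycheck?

$1115.24

Earnings Tax: taxable = $11880.00 − $485.00 − 4×$180.00 = $10675.00
  $260.76 + 14.43% × ($10675.00 − $6400.00) = $260.76 + 14.43% × $4275.00 = $877.64
Solidarity Surcharge: 2% × $11880.00 = $237.60
Total: $877.64 + $237.60 = $1115.24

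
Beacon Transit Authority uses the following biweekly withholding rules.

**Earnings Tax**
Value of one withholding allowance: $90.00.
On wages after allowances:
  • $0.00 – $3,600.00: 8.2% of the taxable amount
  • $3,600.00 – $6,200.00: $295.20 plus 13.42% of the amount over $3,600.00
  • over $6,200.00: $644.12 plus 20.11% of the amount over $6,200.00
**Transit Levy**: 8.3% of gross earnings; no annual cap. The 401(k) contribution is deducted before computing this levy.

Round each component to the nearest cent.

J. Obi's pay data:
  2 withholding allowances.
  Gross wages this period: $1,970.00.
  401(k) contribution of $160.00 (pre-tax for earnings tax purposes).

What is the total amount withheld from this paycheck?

$283.89

Earnings Tax: taxable = $1,970.00 − $160.00 − 2×$90.00 = $1,630.00
  8.2% × $1,630.00 = $133.66
Transit Levy: 8.3% × $1,810.00 = $150.23
Total: $133.66 + $150.23 = $283.89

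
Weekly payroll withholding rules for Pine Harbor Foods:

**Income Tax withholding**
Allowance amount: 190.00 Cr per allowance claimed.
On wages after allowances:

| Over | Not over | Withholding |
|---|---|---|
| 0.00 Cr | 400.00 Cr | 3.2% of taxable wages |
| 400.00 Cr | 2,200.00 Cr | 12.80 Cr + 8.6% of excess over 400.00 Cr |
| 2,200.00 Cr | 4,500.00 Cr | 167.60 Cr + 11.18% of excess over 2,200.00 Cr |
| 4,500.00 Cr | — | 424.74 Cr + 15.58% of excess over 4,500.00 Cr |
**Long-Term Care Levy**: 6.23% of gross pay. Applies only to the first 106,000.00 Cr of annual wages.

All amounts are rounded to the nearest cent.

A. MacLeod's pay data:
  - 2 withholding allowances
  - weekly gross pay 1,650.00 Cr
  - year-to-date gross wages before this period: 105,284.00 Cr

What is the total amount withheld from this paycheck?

Income Tax: taxable = 1,650.00 Cr − 2×190.00 Cr = 1,270.00 Cr
  12.80 Cr + 8.6% × (1,270.00 Cr − 400.00 Cr) = 12.80 Cr + 8.6% × 870.00 Cr = 87.62 Cr
Long-Term Care Levy: cap 106,000.00 Cr − YTD 105,284.00 Cr = 716.00 Cr subject; 6.23% × 716.00 Cr = 44.61 Cr
Total: 87.62 Cr + 44.61 Cr = 132.23 Cr

132.23 Cr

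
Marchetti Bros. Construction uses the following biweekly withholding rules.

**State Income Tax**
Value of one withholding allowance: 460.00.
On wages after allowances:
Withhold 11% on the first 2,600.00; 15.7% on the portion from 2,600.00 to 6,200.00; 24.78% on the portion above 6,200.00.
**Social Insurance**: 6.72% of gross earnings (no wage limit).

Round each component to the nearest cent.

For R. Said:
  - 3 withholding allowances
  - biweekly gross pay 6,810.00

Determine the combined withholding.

1,187.94

State Income Tax: taxable = 6,810.00 − 3×460.00 = 5,430.00
  286.00 + 15.7% × (5,430.00 − 2,600.00) = 286.00 + 15.7% × 2,830.00 = 730.31
Social Insurance: 6.72% × 6,810.00 = 457.63
Total: 730.31 + 457.63 = 1,187.94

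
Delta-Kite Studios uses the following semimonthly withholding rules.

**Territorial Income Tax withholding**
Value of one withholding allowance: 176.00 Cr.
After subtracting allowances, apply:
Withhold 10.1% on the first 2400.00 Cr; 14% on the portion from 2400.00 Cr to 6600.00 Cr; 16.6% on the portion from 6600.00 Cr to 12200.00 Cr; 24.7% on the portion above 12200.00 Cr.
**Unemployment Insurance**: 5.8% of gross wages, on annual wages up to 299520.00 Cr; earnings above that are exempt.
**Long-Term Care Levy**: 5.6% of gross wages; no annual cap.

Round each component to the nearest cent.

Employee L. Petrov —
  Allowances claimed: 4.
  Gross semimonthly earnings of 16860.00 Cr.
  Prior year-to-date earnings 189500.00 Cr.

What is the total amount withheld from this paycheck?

Territorial Income Tax: taxable = 16860.00 Cr − 4×176.00 Cr = 16156.00 Cr
  1760.00 Cr + 24.7% × (16156.00 Cr − 12200.00 Cr) = 1760.00 Cr + 24.7% × 3956.00 Cr = 2737.13 Cr
Unemployment Insurance: 5.8% × 16860.00 Cr = 977.88 Cr
Long-Term Care Levy: 5.6% × 16860.00 Cr = 944.16 Cr
Total: 2737.13 Cr + 977.88 Cr + 944.16 Cr = 4659.17 Cr

4659.17 Cr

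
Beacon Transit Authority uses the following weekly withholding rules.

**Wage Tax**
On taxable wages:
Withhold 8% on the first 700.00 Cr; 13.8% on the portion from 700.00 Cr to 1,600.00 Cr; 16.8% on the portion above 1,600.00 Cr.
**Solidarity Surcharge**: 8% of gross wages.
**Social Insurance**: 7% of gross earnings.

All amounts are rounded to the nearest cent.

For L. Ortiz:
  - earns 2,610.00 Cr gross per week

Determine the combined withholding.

741.38 Cr

Wage Tax: taxable = 2,610.00 Cr
  180.20 Cr + 16.8% × (2,610.00 Cr − 1,600.00 Cr) = 180.20 Cr + 16.8% × 1,010.00 Cr = 349.88 Cr
Solidarity Surcharge: 8% × 2,610.00 Cr = 208.80 Cr
Social Insurance: 7% × 2,610.00 Cr = 182.70 Cr
Total: 349.88 Cr + 208.80 Cr + 182.70 Cr = 741.38 Cr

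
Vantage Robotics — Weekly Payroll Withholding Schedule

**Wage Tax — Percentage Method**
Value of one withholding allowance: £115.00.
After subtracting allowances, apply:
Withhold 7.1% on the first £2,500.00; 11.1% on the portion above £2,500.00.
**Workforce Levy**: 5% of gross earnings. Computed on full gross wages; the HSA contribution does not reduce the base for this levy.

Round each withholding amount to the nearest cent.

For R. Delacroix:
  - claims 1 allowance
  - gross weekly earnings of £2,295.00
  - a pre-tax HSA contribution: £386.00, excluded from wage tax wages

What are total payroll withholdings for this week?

Wage Tax: taxable = £2,295.00 − £386.00 − 1×£115.00 = £1,794.00
  7.1% × £1,794.00 = £127.37
Workforce Levy: 5% × £2,295.00 = £114.75
Total: £127.37 + £114.75 = £242.12

£242.12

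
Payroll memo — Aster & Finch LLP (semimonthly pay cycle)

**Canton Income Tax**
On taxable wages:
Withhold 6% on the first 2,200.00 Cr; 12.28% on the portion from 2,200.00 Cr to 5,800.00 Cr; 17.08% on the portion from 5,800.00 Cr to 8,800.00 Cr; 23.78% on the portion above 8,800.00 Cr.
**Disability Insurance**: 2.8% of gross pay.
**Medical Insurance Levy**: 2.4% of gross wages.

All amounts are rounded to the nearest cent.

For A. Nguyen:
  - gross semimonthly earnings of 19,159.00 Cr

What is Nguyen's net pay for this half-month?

Canton Income Tax: taxable = 19,159.00 Cr
  1,086.48 Cr + 23.78% × (19,159.00 Cr − 8,800.00 Cr) = 1,086.48 Cr + 23.78% × 10,359.00 Cr = 3,549.85 Cr
Disability Insurance: 2.8% × 19,159.00 Cr = 536.45 Cr
Medical Insurance Levy: 2.4% × 19,159.00 Cr = 459.82 Cr
Total withheld: 3,549.85 Cr + 536.45 Cr + 459.82 Cr = 4,546.12 Cr
Net pay: 19,159.00 Cr − 4,546.12 Cr = 14,612.88 Cr

14,612.88 Cr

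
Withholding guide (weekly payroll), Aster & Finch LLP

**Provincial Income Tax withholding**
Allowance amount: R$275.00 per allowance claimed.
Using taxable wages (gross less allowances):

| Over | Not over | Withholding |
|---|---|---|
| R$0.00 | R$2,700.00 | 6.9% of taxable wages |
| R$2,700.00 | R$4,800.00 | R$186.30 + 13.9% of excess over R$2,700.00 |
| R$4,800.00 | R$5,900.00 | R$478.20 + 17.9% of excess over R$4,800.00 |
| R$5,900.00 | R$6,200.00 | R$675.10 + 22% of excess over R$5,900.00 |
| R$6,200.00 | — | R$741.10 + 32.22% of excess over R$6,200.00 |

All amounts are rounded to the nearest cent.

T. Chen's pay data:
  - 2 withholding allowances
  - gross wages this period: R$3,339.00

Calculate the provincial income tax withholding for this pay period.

Provincial Income Tax: taxable = R$3,339.00 − 2×R$275.00 = R$2,789.00
  R$186.30 + 13.9% × (R$2,789.00 − R$2,700.00) = R$186.30 + 13.9% × R$89.00 = R$198.67

R$198.67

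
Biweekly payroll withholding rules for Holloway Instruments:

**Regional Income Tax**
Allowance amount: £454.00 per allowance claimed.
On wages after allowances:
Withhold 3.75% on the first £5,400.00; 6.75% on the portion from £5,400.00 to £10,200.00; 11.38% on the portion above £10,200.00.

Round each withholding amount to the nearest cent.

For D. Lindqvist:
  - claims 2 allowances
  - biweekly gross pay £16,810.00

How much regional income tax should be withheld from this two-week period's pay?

£1,175.39

Regional Income Tax: taxable = £16,810.00 − 2×£454.00 = £15,902.00
  £526.50 + 11.38% × (£15,902.00 − £10,200.00) = £526.50 + 11.38% × £5,702.00 = £1,175.39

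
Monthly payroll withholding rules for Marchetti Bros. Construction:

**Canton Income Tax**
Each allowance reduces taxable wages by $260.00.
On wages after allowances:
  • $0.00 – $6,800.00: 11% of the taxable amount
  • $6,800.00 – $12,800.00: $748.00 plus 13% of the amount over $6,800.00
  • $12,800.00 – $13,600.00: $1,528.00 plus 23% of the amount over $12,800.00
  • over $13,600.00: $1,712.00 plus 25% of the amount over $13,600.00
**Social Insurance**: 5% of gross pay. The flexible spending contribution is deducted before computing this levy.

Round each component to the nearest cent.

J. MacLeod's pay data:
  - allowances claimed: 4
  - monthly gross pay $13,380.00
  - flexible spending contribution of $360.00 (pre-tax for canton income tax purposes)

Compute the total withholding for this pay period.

Canton Income Tax: taxable = $13,380.00 − $360.00 − 4×$260.00 = $11,980.00
  $748.00 + 13% × ($11,980.00 − $6,800.00) = $748.00 + 13% × $5,180.00 = $1,421.40
Social Insurance: 5% × $13,020.00 = $651.00
Total: $1,421.40 + $651.00 = $2,072.40

$2,072.40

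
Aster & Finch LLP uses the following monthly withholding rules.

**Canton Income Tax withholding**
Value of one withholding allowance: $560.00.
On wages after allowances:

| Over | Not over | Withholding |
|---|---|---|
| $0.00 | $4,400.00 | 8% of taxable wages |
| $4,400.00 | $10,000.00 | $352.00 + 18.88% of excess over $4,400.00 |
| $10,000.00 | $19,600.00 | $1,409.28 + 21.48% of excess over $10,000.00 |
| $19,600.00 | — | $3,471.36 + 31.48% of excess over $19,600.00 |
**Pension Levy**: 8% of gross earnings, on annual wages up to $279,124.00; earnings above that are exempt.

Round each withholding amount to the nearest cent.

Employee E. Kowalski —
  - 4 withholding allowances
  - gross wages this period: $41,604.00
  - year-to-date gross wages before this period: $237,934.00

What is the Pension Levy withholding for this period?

Pension Levy: cap $279,124.00 − YTD $237,934.00 = $41,190.00 subject; 8% × $41,190.00 = $3,295.20

$3,295.20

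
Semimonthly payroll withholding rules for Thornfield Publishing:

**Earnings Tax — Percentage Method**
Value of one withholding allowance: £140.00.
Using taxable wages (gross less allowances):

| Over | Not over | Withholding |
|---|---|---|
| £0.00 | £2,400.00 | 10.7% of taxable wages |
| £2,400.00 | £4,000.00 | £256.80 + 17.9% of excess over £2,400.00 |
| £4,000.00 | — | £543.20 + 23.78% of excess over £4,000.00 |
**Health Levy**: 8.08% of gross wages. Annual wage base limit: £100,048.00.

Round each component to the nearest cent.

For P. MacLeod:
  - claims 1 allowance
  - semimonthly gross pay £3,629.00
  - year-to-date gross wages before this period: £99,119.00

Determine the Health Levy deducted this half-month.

Health Levy: cap £100,048.00 − YTD £99,119.00 = £929.00 subject; 8.08% × £929.00 = £75.06

£75.06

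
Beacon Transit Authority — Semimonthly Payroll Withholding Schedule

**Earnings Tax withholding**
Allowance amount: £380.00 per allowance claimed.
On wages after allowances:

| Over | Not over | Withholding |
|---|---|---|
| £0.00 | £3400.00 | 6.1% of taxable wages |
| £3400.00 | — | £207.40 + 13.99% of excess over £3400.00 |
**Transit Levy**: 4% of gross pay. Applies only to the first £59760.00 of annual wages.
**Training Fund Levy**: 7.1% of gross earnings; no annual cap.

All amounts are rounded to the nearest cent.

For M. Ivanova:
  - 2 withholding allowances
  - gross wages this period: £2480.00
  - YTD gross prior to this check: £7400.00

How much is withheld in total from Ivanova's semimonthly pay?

£380.20

Earnings Tax: taxable = £2480.00 − 2×£380.00 = £1720.00
  6.1% × £1720.00 = £104.92
Transit Levy: 4% × £2480.00 = £99.20
Training Fund Levy: 7.1% × £2480.00 = £176.08
Total: £104.92 + £99.20 + £176.08 = £380.20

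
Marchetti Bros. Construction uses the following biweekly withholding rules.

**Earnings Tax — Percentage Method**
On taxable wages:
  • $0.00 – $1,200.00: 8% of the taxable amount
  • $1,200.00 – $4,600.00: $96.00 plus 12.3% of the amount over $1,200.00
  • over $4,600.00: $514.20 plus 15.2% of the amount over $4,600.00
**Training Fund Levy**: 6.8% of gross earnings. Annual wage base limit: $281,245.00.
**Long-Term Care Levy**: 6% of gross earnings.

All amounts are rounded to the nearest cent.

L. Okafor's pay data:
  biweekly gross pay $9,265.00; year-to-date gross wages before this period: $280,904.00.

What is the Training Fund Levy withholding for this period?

$23.19

Training Fund Levy: cap $281,245.00 − YTD $280,904.00 = $341.00 subject; 6.8% × $341.00 = $23.19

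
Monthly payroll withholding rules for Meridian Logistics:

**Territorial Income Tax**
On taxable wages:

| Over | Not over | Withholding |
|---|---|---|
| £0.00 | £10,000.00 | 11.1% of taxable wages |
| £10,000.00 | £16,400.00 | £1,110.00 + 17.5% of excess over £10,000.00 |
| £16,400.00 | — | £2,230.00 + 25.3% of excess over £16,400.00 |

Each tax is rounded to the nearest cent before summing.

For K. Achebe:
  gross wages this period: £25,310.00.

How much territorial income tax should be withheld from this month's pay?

Territorial Income Tax: taxable = £25,310.00
  £2,230.00 + 25.3% × (£25,310.00 − £16,400.00) = £2,230.00 + 25.3% × £8,910.00 = £4,484.23

£4,484.23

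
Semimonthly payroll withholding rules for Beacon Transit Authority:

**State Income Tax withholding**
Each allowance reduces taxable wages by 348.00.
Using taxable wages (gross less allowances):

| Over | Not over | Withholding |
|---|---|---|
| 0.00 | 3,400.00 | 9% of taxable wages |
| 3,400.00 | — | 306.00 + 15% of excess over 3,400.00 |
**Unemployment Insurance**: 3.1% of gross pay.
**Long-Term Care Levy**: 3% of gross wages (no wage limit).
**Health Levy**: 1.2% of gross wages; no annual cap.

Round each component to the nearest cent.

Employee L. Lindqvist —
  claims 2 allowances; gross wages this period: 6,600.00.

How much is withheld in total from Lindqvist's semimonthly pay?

1,163.40

State Income Tax: taxable = 6,600.00 − 2×348.00 = 5,904.00
  306.00 + 15% × (5,904.00 − 3,400.00) = 306.00 + 15% × 2,504.00 = 681.60
Unemployment Insurance: 3.1% × 6,600.00 = 204.60
Long-Term Care Levy: 3% × 6,600.00 = 198.00
Health Levy: 1.2% × 6,600.00 = 79.20
Total: 681.60 + 204.60 + 198.00 + 79.20 = 1,163.40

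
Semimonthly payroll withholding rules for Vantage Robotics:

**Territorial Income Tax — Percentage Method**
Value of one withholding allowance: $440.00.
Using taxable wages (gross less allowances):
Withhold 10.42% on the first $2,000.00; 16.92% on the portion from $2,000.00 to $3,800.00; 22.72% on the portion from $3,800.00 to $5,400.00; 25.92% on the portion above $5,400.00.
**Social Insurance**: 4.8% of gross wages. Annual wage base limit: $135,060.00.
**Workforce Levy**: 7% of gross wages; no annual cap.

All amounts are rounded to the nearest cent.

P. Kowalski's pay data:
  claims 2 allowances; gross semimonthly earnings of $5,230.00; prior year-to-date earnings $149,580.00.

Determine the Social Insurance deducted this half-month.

Social Insurance: YTD $149,580.00 ≥ cap $135,060.00 → $0.00

$0.00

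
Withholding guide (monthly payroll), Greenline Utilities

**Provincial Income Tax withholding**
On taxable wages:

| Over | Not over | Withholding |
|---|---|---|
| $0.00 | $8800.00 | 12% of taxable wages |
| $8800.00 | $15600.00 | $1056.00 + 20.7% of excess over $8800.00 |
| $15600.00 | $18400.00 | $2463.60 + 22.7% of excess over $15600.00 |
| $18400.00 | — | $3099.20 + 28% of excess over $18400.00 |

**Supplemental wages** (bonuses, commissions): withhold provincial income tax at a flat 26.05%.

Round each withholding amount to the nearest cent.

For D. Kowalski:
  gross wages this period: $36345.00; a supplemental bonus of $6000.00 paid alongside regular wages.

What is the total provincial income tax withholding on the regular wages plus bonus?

$9686.80

Provincial Income Tax: taxable = $36345.00
  $3099.20 + 28% × ($36345.00 − $18400.00) = $3099.20 + 28% × $17945.00 = $8123.80
Supplemental (26.05% flat on bonus): 26.05% × $6000.00 = $1563.00
Total provincial income tax: $8123.80 + $1563.00 = $9686.80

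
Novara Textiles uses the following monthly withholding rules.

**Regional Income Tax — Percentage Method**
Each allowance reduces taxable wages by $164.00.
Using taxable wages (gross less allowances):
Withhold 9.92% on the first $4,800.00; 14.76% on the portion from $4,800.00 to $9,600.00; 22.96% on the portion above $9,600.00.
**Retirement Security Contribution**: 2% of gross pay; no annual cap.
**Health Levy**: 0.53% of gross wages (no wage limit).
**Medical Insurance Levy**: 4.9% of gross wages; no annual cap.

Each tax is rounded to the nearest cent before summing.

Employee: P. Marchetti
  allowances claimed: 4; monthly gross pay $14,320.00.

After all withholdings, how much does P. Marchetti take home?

Regional Income Tax: taxable = $14,320.00 − 4×$164.00 = $13,664.00
  $1,184.64 + 22.96% × ($13,664.00 − $9,600.00) = $1,184.64 + 22.96% × $4,064.00 = $2,117.73
Retirement Security Contribution: 2% × $14,320.00 = $286.40
Health Levy: 0.53% × $14,320.00 = $75.90
Medical Insurance Levy: 4.9% × $14,320.00 = $701.68
Total withheld: $2,117.73 + $286.40 + $75.90 + $701.68 = $3,181.71
Net pay: $14,320.00 − $3,181.71 = $11,138.29

$11,138.29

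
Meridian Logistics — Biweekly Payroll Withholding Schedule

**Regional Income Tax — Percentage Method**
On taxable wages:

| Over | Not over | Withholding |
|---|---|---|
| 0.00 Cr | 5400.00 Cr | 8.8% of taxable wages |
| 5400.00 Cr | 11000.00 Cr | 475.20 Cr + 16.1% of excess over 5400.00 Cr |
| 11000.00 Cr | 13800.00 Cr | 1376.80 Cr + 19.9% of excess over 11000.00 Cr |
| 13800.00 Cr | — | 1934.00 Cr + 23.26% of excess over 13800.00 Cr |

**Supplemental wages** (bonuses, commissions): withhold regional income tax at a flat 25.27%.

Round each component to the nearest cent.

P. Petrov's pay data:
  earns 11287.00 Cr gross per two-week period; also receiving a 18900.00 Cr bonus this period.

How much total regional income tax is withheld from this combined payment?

Regional Income Tax: taxable = 11287.00 Cr
  1376.80 Cr + 19.9% × (11287.00 Cr − 11000.00 Cr) = 1376.80 Cr + 19.9% × 287.00 Cr = 1433.91 Cr
Supplemental (25.27% flat on bonus): 25.27% × 18900.00 Cr = 4776.03 Cr
Total regional income tax: 1433.91 Cr + 4776.03 Cr = 6209.94 Cr

6209.94 Cr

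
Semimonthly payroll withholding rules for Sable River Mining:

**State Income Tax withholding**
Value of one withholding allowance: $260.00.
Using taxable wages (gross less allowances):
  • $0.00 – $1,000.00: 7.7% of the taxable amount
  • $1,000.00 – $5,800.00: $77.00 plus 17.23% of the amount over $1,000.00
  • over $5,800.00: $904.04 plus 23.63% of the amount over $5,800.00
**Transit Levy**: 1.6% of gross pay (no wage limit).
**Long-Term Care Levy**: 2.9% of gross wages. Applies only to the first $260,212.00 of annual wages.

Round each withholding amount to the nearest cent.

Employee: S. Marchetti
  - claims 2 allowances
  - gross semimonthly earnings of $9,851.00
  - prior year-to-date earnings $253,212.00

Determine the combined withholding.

$2,099.04

State Income Tax: taxable = $9,851.00 − 2×$260.00 = $9,331.00
  $904.04 + 23.63% × ($9,331.00 − $5,800.00) = $904.04 + 23.63% × $3,531.00 = $1,738.42
Transit Levy: 1.6% × $9,851.00 = $157.62
Long-Term Care Levy: cap $260,212.00 − YTD $253,212.00 = $7,000.00 subject; 2.9% × $7,000.00 = $203.00
Total: $1,738.42 + $157.62 + $203.00 = $2,099.04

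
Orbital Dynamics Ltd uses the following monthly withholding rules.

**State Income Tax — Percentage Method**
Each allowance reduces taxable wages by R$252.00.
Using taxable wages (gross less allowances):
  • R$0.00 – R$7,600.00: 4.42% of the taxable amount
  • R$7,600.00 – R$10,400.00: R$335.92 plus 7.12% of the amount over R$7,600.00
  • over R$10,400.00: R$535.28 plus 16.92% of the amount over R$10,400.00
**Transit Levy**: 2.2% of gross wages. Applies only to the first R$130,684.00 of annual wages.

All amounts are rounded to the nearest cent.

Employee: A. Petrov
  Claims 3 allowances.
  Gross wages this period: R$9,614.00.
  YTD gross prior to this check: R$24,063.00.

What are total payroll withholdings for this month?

R$637.00

State Income Tax: taxable = R$9,614.00 − 3×R$252.00 = R$8,858.00
  R$335.92 + 7.12% × (R$8,858.00 − R$7,600.00) = R$335.92 + 7.12% × R$1,258.00 = R$425.49
Transit Levy: 2.2% × R$9,614.00 = R$211.51
Total: R$425.49 + R$211.51 = R$637.00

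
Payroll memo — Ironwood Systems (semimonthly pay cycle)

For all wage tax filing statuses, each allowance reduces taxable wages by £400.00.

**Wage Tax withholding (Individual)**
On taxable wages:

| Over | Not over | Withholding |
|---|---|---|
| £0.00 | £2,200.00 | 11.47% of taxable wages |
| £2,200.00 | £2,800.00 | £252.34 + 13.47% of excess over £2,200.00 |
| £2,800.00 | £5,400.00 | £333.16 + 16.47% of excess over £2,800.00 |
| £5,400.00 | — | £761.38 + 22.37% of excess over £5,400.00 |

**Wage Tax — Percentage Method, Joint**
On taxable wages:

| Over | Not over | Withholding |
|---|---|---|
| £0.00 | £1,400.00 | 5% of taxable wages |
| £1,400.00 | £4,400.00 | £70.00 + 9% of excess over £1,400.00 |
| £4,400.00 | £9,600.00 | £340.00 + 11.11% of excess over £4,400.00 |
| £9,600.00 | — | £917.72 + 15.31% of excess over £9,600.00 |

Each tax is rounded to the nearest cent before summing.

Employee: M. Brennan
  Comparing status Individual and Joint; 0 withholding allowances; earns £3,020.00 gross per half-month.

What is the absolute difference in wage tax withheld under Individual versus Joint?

£153.59

Wage Tax (Individual): taxable = £3,020.00
  £333.16 + 16.47% × (£3,020.00 − £2,800.00) = £333.16 + 16.47% × £220.00 = £369.39
Wage Tax (Joint): taxable = £3,020.00
  £70.00 + 9% × (£3,020.00 − £1,400.00) = £70.00 + 9% × £1,620.00 = £215.80
Difference: |£369.39 − £215.80| = £153.59 (higher under Individual)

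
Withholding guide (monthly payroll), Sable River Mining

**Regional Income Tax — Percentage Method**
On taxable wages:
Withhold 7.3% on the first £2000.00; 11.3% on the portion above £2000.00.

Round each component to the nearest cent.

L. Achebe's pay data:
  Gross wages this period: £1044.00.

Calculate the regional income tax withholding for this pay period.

£76.21

Regional Income Tax: taxable = £1044.00
  7.3% × £1044.00 = £76.21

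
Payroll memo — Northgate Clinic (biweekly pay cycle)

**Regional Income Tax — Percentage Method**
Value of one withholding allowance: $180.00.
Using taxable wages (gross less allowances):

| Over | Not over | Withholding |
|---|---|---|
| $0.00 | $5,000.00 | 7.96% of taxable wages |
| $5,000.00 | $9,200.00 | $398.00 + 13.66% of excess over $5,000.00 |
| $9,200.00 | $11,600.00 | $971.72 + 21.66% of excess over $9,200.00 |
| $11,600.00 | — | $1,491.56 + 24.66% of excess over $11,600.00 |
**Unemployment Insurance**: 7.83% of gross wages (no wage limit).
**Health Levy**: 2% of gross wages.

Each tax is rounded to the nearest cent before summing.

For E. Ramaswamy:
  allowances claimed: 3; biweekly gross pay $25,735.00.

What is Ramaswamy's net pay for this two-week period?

Regional Income Tax: taxable = $25,735.00 − 3×$180.00 = $25,195.00
  $1,491.56 + 24.66% × ($25,195.00 − $11,600.00) = $1,491.56 + 24.66% × $13,595.00 = $4,844.09
Unemployment Insurance: 7.83% × $25,735.00 = $2,015.05
Health Levy: 2% × $25,735.00 = $514.70
Total withheld: $4,844.09 + $2,015.05 + $514.70 = $7,373.84
Net pay: $25,735.00 − $7,373.84 = $18,361.16

$18,361.16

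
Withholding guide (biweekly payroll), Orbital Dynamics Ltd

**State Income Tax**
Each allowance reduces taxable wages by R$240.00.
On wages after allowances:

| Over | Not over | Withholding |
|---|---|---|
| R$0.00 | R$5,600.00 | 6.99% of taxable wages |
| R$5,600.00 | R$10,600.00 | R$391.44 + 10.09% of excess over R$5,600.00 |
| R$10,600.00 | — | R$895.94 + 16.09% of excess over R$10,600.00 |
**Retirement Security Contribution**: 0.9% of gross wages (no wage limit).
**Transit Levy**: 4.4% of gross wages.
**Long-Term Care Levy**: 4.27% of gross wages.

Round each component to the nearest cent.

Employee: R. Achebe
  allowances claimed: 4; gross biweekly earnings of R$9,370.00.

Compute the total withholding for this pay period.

State Income Tax: taxable = R$9,370.00 − 4×R$240.00 = R$8,410.00
  R$391.44 + 10.09% × (R$8,410.00 − R$5,600.00) = R$391.44 + 10.09% × R$2,810.00 = R$674.97
Retirement Security Contribution: 0.9% × R$9,370.00 = R$84.33
Transit Levy: 4.4% × R$9,370.00 = R$412.28
Long-Term Care Levy: 4.27% × R$9,370.00 = R$400.10
Total: R$674.97 + R$84.33 + R$412.28 + R$400.10 = R$1,571.68

R$1,571.68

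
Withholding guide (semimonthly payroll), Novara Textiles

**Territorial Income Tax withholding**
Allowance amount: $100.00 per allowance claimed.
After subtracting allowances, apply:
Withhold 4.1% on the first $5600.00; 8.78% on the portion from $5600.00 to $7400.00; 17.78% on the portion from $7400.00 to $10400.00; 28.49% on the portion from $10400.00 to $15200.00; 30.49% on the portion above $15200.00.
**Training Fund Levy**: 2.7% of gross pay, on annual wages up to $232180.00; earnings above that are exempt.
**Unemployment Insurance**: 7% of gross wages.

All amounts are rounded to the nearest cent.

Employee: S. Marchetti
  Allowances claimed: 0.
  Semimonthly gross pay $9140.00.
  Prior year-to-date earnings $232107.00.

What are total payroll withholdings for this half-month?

Territorial Income Tax: taxable = $9140.00
  $387.64 + 17.78% × ($9140.00 − $7400.00) = $387.64 + 17.78% × $1740.00 = $697.01
Training Fund Levy: cap $232180.00 − YTD $232107.00 = $73.00 subject; 2.7% × $73.00 = $1.97
Unemployment Insurance: 7% × $9140.00 = $639.80
Total: $697.01 + $1.97 + $639.80 = $1338.78

$1338.78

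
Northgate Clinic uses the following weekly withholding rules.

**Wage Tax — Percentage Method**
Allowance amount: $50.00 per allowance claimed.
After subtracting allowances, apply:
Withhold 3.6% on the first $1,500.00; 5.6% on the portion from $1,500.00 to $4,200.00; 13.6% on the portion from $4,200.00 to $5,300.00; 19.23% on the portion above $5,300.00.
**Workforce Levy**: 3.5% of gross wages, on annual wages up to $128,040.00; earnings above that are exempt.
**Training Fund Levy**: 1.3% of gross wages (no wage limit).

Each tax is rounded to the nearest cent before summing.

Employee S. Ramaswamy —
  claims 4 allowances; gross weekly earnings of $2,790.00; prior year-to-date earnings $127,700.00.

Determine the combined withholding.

Wage Tax: taxable = $2,790.00 − 4×$50.00 = $2,590.00
  $54.00 + 5.6% × ($2,590.00 − $1,500.00) = $54.00 + 5.6% × $1,090.00 = $115.04
Workforce Levy: cap $128,040.00 − YTD $127,700.00 = $340.00 subject; 3.5% × $340.00 = $11.90
Training Fund Levy: 1.3% × $2,790.00 = $36.27
Total: $115.04 + $11.90 + $36.27 = $163.21

$163.21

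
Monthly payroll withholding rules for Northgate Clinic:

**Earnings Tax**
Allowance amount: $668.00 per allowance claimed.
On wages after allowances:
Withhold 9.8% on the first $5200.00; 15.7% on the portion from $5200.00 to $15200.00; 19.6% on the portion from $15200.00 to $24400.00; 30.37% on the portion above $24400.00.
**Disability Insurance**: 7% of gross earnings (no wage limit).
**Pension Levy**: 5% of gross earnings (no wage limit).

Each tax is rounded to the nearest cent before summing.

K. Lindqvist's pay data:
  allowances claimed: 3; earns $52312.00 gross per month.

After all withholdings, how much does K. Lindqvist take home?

Earnings Tax: taxable = $52312.00 − 3×$668.00 = $50308.00
  $3882.80 + 30.37% × ($50308.00 − $24400.00) = $3882.80 + 30.37% × $25908.00 = $11751.06
Disability Insurance: 7% × $52312.00 = $3661.84
Pension Levy: 5% × $52312.00 = $2615.60
Total withheld: $11751.06 + $3661.84 + $2615.60 = $18028.50
Net pay: $52312.00 − $18028.50 = $34283.50

$34283.50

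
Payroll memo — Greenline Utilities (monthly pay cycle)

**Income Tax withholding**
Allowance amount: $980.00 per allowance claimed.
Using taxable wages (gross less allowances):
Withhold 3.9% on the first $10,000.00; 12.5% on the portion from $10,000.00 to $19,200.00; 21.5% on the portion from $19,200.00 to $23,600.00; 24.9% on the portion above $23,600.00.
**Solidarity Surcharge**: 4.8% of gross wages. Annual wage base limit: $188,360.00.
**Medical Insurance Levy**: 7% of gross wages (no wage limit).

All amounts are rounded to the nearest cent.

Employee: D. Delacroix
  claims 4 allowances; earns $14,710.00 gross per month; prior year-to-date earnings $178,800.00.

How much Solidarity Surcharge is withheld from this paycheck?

Solidarity Surcharge: cap $188,360.00 − YTD $178,800.00 = $9,560.00 subject; 4.8% × $9,560.00 = $458.88

$458.88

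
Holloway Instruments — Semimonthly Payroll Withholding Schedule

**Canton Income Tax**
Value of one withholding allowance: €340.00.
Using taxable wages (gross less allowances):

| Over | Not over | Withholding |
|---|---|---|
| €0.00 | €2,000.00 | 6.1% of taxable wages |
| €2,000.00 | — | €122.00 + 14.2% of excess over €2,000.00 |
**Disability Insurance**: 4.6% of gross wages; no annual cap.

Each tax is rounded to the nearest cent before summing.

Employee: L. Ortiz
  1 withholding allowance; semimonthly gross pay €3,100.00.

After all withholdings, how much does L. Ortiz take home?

Canton Income Tax: taxable = €3,100.00 − 1×€340.00 = €2,760.00
  €122.00 + 14.2% × (€2,760.00 − €2,000.00) = €122.00 + 14.2% × €760.00 = €229.92
Disability Insurance: 4.6% × €3,100.00 = €142.60
Total withheld: €229.92 + €142.60 = €372.52
Net pay: €3,100.00 − €372.52 = €2,727.48

€2,727.48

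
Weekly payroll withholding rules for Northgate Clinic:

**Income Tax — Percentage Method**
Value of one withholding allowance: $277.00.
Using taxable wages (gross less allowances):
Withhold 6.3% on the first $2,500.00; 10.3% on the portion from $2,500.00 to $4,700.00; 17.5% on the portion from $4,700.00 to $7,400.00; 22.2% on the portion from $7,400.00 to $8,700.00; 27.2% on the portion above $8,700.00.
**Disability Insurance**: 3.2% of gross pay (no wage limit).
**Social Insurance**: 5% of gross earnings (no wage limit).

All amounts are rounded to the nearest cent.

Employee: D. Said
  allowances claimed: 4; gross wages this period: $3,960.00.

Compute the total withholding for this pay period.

Income Tax: taxable = $3,960.00 − 4×$277.00 = $2,852.00
  $157.50 + 10.3% × ($2,852.00 − $2,500.00) = $157.50 + 10.3% × $352.00 = $193.76
Disability Insurance: 3.2% × $3,960.00 = $126.72
Social Insurance: 5% × $3,960.00 = $198.00
Total: $193.76 + $126.72 + $198.00 = $518.48

$518.48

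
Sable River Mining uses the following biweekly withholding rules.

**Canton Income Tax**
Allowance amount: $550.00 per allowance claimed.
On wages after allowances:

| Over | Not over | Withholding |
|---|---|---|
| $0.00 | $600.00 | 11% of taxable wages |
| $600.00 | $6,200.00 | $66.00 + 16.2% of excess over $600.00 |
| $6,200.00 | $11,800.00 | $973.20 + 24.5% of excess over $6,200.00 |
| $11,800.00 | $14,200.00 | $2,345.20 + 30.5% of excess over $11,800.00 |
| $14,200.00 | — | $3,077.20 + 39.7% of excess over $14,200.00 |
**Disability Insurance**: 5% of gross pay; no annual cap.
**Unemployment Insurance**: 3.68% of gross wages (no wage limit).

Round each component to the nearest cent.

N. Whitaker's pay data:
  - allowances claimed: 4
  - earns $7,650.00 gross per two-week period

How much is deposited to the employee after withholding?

Canton Income Tax: taxable = $7,650.00 − 4×$550.00 = $5,450.00
  $66.00 + 16.2% × ($5,450.00 − $600.00) = $66.00 + 16.2% × $4,850.00 = $851.70
Disability Insurance: 5% × $7,650.00 = $382.50
Unemployment Insurance: 3.68% × $7,650.00 = $281.52
Total withheld: $851.70 + $382.50 + $281.52 = $1,515.72
Net pay: $7,650.00 − $1,515.72 = $6,134.28

$6,134.28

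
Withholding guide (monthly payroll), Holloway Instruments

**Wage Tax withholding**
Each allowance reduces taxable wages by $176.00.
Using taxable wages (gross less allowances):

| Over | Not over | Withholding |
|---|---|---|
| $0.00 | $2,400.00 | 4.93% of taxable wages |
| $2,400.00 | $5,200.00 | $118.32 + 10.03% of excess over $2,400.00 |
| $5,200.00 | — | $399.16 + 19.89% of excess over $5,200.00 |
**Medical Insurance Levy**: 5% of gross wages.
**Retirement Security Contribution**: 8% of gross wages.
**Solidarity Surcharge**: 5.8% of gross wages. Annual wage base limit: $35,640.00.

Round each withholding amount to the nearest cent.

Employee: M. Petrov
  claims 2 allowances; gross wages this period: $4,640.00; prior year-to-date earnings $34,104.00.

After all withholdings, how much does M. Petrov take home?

$3,640.02

Wage Tax: taxable = $4,640.00 − 2×$176.00 = $4,288.00
  $118.32 + 10.03% × ($4,288.00 − $2,400.00) = $118.32 + 10.03% × $1,888.00 = $307.69
Medical Insurance Levy: 5% × $4,640.00 = $232.00
Retirement Security Contribution: 8% × $4,640.00 = $371.20
Solidarity Surcharge: cap $35,640.00 − YTD $34,104.00 = $1,536.00 subject; 5.8% × $1,536.00 = $89.09
Total withheld: $307.69 + $232.00 + $371.20 + $89.09 = $999.98
Net pay: $4,640.00 − $999.98 = $3,640.02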